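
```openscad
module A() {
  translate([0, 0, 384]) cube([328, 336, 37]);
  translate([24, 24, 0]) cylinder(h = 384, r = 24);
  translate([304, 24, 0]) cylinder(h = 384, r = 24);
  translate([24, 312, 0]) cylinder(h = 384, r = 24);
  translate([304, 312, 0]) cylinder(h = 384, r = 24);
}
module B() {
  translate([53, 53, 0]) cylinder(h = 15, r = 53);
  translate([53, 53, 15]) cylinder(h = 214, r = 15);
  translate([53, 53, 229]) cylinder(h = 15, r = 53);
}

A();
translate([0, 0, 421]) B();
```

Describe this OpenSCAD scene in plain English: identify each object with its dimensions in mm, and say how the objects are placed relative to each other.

A is a simple wooden stool: a rectangular seat 328 mm (x) by 336 mm (y), 37 mm thick, top face at z = 421 mm, on four round legs, each 48 mm in diameter. The legs rest on z = 0, each leg's axis is inset half a diameter from the nearest pair of seat edges (so the leg's bounding box is flush with the corner).

B is a spool: two coaxial disc flanges of radius 53 mm and thickness 15 mm, joined by a core cylinder of radius 15 mm and height 214 mm. The lower flange rests on z = 0 and the three cylinders share a vertical axis.

The spool is on top of the stool.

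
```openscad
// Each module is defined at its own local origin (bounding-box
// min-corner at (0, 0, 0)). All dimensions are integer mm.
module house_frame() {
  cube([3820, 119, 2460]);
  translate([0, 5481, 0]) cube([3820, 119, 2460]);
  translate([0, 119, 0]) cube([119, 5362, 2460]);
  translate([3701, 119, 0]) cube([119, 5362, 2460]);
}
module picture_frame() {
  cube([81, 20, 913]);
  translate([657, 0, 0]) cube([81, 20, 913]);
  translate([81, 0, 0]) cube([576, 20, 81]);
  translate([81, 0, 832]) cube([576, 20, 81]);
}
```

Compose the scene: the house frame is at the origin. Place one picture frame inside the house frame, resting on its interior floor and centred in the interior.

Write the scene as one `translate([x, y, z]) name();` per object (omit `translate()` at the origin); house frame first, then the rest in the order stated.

house_frame();
translate([1541, 2790, 0]) picture_frame();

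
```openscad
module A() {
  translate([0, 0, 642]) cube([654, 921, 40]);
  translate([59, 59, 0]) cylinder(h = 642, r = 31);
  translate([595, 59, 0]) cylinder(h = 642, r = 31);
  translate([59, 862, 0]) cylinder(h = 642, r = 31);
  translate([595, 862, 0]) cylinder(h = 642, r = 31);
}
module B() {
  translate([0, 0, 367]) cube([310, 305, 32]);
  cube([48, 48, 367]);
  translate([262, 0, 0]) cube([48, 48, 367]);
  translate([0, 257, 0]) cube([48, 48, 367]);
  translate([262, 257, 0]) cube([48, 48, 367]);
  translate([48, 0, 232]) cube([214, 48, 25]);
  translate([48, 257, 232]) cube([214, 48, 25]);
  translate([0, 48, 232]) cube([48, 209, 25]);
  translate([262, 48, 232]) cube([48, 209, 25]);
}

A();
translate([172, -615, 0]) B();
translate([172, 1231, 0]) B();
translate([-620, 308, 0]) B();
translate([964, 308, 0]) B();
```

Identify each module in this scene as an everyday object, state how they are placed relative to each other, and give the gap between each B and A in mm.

A is a table. B is a stool. Four stools sit around the table at the −y, +y, −x, +x sides. The gap between each stool and the table is 310 mm.

Each stool's nearest face is 310 mm from the table's bounding box.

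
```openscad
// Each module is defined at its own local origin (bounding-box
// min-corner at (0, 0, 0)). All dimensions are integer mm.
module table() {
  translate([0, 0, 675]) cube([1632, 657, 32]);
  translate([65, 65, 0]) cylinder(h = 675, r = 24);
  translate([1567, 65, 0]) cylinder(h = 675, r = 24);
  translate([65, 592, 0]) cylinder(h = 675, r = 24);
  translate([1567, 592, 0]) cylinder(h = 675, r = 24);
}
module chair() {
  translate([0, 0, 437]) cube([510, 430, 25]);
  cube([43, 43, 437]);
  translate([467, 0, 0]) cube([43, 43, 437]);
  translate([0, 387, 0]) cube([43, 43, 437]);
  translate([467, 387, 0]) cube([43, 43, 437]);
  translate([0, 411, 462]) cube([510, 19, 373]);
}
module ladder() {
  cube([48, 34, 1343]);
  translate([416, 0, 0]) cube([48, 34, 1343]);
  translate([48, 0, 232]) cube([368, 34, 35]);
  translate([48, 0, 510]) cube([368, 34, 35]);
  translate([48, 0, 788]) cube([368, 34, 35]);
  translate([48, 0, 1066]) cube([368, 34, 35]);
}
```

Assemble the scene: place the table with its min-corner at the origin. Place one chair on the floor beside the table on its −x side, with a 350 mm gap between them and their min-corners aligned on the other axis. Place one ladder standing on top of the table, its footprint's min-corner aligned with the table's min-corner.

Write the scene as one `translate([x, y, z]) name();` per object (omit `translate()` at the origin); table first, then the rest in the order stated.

table();
translate([-860, 0, 0]) chair();
translate([0, 0, 707]) ladder();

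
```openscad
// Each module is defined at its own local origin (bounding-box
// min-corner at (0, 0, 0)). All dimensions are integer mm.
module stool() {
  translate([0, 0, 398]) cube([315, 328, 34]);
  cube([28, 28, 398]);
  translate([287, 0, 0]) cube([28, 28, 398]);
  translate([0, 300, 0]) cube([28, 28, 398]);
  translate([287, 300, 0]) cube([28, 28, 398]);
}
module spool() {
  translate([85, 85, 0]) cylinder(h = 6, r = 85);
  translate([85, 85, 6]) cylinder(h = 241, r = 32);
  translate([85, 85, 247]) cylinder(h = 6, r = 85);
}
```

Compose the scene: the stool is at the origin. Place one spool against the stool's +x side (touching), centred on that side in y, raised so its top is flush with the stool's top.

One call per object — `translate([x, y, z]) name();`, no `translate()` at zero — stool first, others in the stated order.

stool();
translate([315, 79, 179]) spool();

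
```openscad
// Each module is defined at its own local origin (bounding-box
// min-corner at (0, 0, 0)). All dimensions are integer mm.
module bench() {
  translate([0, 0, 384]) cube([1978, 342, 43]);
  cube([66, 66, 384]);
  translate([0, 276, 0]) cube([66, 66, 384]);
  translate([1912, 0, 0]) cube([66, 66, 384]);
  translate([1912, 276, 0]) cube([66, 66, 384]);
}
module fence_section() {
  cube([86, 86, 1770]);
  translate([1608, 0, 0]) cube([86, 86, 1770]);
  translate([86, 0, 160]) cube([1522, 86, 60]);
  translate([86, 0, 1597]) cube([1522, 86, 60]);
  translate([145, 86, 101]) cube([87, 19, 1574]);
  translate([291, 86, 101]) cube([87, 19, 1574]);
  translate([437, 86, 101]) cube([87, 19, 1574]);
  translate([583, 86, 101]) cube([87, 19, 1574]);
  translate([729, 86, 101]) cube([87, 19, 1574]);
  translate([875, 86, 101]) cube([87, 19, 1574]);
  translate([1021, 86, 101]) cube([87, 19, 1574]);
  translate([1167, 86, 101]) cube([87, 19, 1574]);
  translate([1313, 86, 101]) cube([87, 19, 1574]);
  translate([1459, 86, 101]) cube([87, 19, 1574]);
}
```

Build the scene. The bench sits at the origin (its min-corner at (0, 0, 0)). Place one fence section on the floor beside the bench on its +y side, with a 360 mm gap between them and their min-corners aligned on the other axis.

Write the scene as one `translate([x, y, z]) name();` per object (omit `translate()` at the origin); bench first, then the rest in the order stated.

bench();
translate([0, 702, 0]) fence_section();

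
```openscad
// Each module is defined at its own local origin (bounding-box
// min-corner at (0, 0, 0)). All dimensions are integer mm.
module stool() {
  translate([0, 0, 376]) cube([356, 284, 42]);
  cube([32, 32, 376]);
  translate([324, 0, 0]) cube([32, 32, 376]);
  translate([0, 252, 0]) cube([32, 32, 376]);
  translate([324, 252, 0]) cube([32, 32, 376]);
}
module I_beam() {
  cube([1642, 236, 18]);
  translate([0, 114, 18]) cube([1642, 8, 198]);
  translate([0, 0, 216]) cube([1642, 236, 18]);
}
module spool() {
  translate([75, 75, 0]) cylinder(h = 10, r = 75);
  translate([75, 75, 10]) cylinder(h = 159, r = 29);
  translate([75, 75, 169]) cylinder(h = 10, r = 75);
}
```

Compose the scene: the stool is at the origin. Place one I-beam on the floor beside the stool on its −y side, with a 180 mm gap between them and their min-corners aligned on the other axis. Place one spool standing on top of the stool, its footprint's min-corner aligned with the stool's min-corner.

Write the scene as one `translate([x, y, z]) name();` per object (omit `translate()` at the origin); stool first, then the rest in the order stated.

stool();
translate([0, -416, 0]) I_beam();
translate([0, 0, 418]) spool();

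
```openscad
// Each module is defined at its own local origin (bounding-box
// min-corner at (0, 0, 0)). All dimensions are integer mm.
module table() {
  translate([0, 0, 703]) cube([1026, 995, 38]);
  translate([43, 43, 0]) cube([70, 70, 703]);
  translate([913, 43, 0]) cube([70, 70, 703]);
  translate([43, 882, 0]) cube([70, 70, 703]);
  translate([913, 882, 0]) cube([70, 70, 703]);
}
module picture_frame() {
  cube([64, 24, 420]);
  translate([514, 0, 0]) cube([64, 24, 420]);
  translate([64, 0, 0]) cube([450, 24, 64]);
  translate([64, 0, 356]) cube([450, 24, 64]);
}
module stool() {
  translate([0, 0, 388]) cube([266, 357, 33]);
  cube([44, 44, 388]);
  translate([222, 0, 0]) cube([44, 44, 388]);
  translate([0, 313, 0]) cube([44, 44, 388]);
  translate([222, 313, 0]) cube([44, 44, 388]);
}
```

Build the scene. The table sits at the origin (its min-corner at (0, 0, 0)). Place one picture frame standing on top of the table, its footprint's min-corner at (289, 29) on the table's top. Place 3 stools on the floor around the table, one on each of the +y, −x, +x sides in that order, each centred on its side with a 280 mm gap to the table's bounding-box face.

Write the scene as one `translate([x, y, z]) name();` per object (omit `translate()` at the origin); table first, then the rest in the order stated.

table();
translate([289, 29, 741]) picture_frame();
translate([380, 1275, 0]) stool();
translate([-546, 319, 0]) stool();
translate([1306, 319, 0]) stool();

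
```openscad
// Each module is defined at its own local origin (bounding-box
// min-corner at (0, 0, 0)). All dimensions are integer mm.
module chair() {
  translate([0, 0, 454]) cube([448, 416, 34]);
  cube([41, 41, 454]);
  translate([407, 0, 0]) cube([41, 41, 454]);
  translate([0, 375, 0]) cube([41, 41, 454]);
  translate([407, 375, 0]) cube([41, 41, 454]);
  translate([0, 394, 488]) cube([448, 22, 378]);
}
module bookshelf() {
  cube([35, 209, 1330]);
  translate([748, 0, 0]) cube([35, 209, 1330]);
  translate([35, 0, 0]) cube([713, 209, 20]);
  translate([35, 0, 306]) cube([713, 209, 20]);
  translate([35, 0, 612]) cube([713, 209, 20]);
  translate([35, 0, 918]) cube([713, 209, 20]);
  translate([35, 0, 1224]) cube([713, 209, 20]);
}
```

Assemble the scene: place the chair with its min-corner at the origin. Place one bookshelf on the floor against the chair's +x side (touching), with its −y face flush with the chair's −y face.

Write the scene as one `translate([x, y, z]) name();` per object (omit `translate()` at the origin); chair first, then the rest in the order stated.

chair();
translate([448, 0, 0]) bookshelf();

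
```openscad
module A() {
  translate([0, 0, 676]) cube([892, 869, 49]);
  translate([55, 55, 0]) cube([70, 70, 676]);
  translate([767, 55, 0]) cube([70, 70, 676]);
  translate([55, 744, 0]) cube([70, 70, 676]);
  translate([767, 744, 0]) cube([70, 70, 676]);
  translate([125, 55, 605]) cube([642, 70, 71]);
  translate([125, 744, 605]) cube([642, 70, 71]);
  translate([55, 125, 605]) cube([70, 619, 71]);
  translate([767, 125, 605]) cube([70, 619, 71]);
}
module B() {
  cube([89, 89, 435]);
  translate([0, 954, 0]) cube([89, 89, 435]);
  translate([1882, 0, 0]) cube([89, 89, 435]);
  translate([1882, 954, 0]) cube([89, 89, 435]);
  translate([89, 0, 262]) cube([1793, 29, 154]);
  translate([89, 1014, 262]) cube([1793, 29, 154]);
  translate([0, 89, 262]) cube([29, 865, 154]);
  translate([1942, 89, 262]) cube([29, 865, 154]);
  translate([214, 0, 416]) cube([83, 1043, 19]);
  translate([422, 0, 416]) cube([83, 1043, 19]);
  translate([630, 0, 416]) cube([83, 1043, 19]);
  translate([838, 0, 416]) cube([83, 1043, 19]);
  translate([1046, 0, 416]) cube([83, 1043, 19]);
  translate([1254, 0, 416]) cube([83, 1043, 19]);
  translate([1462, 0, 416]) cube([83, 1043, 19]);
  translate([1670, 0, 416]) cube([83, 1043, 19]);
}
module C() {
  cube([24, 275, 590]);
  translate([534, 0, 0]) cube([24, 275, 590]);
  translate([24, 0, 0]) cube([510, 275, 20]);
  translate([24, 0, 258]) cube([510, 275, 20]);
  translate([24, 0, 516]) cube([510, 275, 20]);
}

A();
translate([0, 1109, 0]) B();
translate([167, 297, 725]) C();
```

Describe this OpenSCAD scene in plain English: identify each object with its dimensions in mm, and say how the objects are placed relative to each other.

A is a table: top 892 mm (x) × 869 mm (y), 49 mm thick, upper face at z = 725 mm, on four 70×70 mm square legs, each inset 55 mm from the nearest pair of top edges, running from z = 0 to the bottom of the top. Four apron rails, 70 mm thick and 71 mm tall, run between adjacent legs with their top edges flush with the underside of the top and their outer faces flush with the legs' outer faces.

B is a bed frame 1971 mm long (x) by 1043 mm wide (y). Four 89×89 mm corner posts, 435 mm tall, at the corners of the footprint. Four rails of 29 mm thickness and 154 mm height run between adjacent posts with their undersides at z = 262 mm, their outer faces flush with the outside of the frame (the two x-running rails run between the posts' inner faces; the two y-running rails run between the posts' inner faces). 8 slats, each 83 mm wide (x) and 19 mm thick, lie across the top of the two x-running rails, running the full 1043 mm width of the frame in y; the slats are evenly spaced along x between the inner faces of the end posts with equal gaps (rounded down to the nearest mm) at the −x end and between each pair — any rounding remainder accumulates at the +x end.

C is a bookshelf 558 mm wide overall, 275 mm deep and 590 mm tall. The two sides are 24 mm thick vertical panels. 3 horizontal shelves of 20 mm thickness span between the inner faces of the sides; the lowest shelf sits on the floor and shelves are stacked with a clear vertical gap of 238 mm between each pair.

The bed frame is on the floor beside the table on its +y side. The bookshelf is on top of the table, centred.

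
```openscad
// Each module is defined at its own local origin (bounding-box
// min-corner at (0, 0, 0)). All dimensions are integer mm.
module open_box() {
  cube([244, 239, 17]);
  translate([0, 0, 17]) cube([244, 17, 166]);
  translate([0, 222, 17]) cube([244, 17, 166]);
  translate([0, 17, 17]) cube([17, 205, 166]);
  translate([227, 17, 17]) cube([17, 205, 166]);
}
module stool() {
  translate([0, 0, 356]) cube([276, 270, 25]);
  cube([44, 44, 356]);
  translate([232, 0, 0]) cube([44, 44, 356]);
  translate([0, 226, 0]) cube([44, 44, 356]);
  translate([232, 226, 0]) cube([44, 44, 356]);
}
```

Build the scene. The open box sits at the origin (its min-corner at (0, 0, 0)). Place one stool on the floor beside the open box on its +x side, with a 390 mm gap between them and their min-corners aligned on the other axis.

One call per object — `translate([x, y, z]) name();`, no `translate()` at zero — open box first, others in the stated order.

open_box();
translate([634, 0, 0]) stool();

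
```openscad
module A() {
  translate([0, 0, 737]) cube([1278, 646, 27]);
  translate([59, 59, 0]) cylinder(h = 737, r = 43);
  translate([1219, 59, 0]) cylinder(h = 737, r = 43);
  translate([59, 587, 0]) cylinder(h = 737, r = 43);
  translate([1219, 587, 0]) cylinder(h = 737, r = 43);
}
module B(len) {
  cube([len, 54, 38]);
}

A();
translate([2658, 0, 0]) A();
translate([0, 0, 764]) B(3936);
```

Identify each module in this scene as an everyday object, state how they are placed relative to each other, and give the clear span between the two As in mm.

A is a table. B is a beam. A beam spans the tops of two tables. The clear span between the two tables is 1380 mm.

Second table starts at x = 2658; first ends at x = 1278; clear span = 2658 − 1278 = 1380 mm.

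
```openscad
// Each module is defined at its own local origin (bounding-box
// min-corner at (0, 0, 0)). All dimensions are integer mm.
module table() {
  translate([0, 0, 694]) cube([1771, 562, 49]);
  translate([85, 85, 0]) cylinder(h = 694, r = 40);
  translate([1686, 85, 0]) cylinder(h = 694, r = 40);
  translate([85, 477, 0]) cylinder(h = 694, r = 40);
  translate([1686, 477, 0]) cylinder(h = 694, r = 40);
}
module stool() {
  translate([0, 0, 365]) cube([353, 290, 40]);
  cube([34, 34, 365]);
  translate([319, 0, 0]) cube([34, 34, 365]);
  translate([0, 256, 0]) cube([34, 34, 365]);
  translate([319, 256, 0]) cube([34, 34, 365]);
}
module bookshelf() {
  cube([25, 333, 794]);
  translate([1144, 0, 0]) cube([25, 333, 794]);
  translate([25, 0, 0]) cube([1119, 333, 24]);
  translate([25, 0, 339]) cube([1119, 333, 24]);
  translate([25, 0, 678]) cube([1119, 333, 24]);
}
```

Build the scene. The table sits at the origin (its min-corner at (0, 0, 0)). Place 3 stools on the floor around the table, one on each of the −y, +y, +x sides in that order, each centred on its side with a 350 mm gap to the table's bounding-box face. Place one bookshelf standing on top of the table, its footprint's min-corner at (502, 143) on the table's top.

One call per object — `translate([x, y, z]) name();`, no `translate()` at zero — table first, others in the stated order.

table();
translate([709, -640, 0]) stool();
translate([709, 912, 0]) stool();
translate([2121, 136, 0]) stool();
translate([502, 143, 743]) bookshelf();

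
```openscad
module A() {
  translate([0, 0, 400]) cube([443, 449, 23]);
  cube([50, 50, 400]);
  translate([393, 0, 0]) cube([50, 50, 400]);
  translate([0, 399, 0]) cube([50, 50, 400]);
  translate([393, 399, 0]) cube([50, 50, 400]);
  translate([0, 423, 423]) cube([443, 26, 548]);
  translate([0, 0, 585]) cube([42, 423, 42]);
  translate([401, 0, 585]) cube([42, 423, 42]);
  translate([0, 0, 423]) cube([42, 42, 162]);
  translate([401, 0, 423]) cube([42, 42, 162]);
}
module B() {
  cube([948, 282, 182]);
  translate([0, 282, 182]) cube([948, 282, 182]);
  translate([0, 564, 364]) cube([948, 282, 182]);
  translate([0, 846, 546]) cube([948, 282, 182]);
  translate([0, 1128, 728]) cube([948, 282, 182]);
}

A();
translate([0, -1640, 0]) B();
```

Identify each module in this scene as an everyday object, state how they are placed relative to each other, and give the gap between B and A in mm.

A is a chair. B is a staircase. The staircase is on the floor beside the chair on its −y side. The gap between the staircase and the chair is 230 mm.

The staircase's nearest face is 230 mm from the chair's −y face.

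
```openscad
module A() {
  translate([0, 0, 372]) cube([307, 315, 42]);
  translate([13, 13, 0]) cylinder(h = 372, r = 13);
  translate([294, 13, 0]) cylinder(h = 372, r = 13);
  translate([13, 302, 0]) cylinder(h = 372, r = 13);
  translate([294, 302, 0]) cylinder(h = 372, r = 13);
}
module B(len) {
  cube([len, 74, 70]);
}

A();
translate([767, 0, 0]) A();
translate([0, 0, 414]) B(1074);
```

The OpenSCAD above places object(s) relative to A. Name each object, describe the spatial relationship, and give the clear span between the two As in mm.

Second stool starts at x = 767; first ends at x = 307; clear span = 767 − 307 = 460 mm.

A is a stool. B is a beam. A beam spans the tops of two stools. The clear span between the two stools is 460 mm.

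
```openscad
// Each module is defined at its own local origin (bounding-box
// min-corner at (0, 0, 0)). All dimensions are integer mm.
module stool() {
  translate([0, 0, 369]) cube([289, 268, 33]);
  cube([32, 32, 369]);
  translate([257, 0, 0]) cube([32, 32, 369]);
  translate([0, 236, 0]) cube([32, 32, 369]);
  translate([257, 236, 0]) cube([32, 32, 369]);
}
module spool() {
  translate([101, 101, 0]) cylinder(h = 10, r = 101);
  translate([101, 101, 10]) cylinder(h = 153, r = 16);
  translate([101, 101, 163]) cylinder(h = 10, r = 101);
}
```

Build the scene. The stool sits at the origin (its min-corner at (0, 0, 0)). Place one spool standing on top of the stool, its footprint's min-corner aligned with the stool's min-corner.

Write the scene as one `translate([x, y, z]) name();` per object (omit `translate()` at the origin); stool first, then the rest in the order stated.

stool();
translate([0, 0, 402]) spool();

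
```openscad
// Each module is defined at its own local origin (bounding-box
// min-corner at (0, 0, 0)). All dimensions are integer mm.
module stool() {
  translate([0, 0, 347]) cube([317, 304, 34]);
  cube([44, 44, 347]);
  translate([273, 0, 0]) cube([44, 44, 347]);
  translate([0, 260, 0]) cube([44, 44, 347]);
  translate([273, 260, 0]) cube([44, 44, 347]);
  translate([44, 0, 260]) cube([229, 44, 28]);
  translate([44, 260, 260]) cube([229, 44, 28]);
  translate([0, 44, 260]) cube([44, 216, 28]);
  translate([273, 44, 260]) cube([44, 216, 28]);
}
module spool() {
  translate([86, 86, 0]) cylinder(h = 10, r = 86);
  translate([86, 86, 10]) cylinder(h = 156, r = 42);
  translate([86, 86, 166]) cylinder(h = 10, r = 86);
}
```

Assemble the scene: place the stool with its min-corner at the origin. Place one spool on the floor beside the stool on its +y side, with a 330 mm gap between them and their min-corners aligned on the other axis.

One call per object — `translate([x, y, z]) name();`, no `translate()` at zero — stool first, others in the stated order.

stool();
translate([0, 634, 0]) spool();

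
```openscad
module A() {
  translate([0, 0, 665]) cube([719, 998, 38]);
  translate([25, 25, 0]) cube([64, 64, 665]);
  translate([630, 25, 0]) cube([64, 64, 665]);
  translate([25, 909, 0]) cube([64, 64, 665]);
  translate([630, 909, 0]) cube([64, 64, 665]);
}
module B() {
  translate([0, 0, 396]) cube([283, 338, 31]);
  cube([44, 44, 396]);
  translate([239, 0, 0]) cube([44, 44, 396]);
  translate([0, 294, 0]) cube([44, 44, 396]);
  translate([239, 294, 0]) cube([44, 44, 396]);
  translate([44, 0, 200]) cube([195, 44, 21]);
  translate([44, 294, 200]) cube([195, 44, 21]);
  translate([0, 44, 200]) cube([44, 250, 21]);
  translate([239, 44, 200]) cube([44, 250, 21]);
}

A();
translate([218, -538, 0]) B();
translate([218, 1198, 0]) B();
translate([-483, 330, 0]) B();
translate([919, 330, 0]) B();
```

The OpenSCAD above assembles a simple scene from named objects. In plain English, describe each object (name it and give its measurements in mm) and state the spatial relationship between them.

A is a table: top 719 mm (x) × 998 mm (y), 38 mm thick, upper face at z = 703 mm, on four 64×64 mm square legs, each inset 25 mm from the nearest pair of top edges, running from z = 0 to the bottom of the top.

B is a four-legged stool. The seat is a 283×338×31 mm slab whose top surface is at z = 427 mm; four square legs, each 44×44 mm in cross-section, run from the floor (z = 0) to the underside of the seat, each flush with a corner of the seat. Four stretchers, 44 mm wide and 21 mm tall, connect adjacent legs with their undersides at z = 200 mm, each running between the inner faces of the legs it joins and aligned with the legs' outer faces on the other axis.

Four stools sit around the table at the −y, +y, −x, +x sides.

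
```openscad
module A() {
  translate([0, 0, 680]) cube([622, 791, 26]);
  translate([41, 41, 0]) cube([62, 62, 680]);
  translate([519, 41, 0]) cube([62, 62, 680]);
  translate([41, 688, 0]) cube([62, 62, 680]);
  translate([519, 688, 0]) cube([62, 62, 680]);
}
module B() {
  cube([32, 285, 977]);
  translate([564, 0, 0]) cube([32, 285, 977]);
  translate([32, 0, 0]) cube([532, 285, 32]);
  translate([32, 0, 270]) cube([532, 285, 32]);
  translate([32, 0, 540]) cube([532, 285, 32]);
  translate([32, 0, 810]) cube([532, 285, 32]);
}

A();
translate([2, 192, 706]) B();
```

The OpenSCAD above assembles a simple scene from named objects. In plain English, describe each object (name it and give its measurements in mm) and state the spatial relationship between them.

A is a table with a 622×791 mm rectangular top, 26 mm thick, top surface at z = 706 mm, supported by four 62×62 mm square legs, each inset 41 mm from the nearest pair of top edges, running from the floor.

B is a bookshelf 596 mm wide overall, 285 mm deep and 977 mm tall. The two sides are 32 mm thick vertical panels. 4 horizontal shelves of 32 mm thickness span between the inner faces of the sides; the lowest shelf sits on the floor and shelves are stacked with a clear vertical gap of 238 mm between each pair.

The bookshelf is on top of the table.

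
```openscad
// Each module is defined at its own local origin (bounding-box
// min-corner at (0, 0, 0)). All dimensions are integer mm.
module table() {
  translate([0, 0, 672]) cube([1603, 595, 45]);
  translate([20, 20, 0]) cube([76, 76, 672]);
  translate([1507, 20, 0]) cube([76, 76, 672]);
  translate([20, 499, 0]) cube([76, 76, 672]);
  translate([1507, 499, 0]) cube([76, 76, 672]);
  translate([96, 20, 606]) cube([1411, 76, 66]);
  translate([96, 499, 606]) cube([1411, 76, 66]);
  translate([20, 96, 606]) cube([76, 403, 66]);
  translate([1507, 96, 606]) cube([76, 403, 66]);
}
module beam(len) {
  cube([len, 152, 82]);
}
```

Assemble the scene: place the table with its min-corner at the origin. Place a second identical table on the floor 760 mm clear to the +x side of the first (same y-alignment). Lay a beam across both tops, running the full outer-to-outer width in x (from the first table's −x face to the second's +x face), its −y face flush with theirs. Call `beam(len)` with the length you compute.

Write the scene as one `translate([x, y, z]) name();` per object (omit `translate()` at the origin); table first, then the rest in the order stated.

table();
translate([2363, 0, 0]) table();
translate([0, 0, 717]) beam(3966);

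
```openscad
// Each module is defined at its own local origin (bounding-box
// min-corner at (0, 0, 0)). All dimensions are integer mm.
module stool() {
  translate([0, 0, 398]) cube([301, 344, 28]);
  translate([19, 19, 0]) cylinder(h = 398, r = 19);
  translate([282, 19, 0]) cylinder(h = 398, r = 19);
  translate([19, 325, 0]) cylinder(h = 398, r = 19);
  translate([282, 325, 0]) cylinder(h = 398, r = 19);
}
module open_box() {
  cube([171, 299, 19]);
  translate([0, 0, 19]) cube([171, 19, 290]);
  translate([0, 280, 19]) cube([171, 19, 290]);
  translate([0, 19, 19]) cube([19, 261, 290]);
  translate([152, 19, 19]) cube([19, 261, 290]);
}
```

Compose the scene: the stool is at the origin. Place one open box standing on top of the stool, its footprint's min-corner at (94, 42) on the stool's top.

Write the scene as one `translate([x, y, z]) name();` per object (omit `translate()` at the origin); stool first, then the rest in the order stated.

stool();
translate([94, 42, 426]) open_box();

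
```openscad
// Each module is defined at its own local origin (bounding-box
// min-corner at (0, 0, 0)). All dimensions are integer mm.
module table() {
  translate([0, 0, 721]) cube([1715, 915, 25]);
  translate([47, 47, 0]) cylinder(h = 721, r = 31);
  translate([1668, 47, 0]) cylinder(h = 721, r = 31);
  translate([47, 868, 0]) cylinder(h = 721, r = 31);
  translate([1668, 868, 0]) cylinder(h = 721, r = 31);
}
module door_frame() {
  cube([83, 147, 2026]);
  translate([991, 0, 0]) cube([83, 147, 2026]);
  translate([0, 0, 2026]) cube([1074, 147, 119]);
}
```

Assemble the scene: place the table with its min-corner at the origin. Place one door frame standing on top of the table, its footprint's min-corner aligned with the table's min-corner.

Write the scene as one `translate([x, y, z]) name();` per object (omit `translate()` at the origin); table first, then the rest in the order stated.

table();
translate([0, 0, 746]) door_frame();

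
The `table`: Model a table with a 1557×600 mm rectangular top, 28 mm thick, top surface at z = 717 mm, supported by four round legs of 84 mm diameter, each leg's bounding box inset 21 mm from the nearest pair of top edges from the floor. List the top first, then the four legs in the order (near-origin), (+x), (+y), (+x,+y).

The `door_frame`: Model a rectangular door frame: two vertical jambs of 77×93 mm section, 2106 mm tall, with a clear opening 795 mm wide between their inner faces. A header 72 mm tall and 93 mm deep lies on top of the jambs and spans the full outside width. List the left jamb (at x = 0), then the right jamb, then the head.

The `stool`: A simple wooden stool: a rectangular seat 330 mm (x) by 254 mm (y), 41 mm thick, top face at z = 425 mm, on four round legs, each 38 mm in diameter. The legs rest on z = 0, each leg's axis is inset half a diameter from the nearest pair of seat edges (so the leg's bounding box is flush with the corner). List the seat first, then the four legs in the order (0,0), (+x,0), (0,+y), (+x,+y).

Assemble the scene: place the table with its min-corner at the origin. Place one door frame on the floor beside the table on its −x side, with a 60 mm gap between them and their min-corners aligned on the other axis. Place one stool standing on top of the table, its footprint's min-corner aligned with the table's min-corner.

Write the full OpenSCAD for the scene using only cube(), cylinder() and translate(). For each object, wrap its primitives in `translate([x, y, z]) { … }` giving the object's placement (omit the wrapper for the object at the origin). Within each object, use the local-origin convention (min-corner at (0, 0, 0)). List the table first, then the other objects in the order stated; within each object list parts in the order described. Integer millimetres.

translate([0, 0, 689]) cube([1557, 600, 28]);
translate([63, 63, 0]) cylinder(h = 689, r = 42);
translate([1494, 63, 0]) cylinder(h = 689, r = 42);
translate([63, 537, 0]) cylinder(h = 689, r = 42);
translate([1494, 537, 0]) cylinder(h = 689, r = 42);
translate([-1009, 0, 0]) {
  cube([77, 93, 2106]);
  translate([872, 0, 0]) cube([77, 93, 2106]);
  translate([0, 0, 2106]) cube([949, 93, 72]);
}
translate([0, 0, 717]) {
  translate([0, 0, 384]) cube([330, 254, 41]);
  translate([19, 19, 0]) cylinder(h = 384, r = 19);
  translate([311, 19, 0]) cylinder(h = 384, r = 19);
  translate([19, 235, 0]) cylinder(h = 384, r = 19);
  translate([311, 235, 0]) cylinder(h = 384, r = 19);
}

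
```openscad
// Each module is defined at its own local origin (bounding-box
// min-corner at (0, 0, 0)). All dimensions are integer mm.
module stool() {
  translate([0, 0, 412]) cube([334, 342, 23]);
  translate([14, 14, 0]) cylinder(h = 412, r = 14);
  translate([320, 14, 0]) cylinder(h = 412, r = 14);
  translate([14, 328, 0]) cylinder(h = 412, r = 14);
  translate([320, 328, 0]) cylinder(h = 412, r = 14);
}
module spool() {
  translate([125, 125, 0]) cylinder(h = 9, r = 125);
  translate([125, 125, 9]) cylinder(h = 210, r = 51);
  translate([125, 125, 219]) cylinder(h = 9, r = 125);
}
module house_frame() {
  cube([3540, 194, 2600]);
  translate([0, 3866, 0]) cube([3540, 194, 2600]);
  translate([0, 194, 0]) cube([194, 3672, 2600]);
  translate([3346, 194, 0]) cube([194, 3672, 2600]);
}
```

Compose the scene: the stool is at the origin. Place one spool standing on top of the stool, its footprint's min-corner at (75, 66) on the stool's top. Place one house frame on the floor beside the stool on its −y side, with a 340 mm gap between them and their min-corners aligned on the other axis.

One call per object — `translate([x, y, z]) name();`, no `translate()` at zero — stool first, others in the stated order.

stool();
translate([75, 66, 435]) spool();
translate([0, -4400, 0]) house_frame();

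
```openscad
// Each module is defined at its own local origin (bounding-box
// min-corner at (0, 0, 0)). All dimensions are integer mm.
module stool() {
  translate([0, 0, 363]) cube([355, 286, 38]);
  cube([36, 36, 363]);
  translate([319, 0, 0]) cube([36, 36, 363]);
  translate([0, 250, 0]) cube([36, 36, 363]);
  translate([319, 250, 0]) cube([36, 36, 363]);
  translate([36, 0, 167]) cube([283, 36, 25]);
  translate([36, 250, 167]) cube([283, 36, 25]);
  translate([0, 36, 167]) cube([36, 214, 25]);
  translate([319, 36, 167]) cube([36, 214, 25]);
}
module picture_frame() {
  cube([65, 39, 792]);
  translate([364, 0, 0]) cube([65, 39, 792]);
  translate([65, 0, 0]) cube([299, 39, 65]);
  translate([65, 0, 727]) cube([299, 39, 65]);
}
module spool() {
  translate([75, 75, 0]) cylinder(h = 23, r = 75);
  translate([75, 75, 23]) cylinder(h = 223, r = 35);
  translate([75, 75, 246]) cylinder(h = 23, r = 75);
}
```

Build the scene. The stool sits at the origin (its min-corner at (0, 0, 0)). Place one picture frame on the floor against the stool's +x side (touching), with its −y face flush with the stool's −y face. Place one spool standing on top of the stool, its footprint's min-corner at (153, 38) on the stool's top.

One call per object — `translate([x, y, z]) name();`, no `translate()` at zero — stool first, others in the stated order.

stool();
translate([355, 0, 0]) picture_frame();
translate([153, 38, 401]) spool();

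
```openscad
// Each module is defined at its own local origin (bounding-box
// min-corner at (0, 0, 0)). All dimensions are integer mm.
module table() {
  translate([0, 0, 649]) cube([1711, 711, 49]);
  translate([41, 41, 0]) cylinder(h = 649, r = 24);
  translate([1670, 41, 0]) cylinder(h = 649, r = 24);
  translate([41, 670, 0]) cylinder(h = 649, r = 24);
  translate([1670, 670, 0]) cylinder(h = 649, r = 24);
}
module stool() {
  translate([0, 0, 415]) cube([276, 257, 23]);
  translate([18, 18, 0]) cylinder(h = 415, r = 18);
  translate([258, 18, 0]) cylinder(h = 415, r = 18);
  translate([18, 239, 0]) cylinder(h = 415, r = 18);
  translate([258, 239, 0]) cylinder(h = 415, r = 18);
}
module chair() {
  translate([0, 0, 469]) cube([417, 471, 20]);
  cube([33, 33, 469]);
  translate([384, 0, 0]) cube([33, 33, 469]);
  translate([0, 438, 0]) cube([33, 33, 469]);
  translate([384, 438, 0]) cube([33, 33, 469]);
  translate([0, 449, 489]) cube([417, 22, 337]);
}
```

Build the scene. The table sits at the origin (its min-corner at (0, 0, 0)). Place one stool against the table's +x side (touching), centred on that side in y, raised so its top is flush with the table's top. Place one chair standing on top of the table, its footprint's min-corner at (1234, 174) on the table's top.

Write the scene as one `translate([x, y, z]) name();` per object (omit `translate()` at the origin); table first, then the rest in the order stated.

table();
translate([1711, 227, 260]) stool();
translate([1234, 174, 698]) chair();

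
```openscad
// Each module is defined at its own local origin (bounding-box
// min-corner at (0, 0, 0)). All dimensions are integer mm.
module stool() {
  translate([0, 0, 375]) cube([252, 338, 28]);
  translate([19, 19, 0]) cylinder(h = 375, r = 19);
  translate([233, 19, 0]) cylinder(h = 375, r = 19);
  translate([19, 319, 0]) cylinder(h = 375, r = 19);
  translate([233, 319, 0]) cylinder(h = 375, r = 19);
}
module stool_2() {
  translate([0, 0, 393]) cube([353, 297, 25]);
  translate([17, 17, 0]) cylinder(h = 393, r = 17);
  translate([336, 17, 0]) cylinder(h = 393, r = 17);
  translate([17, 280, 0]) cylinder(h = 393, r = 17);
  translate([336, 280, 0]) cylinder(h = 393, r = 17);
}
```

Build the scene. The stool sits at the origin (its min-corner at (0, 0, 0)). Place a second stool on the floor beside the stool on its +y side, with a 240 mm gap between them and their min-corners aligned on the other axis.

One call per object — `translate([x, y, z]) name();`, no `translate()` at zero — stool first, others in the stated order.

stool();
translate([0, 578, 0]) stool_2();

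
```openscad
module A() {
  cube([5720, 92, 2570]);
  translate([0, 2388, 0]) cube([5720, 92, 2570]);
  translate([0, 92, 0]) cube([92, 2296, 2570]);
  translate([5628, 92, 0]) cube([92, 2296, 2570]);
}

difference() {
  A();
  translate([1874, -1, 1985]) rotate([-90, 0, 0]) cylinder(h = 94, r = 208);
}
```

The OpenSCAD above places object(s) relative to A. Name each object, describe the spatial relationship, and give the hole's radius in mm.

The subtracted cylinder has r = 208 mm.

A is a house frame. The house frame has a circular hole through its front wall. The hole's radius is 208 mm.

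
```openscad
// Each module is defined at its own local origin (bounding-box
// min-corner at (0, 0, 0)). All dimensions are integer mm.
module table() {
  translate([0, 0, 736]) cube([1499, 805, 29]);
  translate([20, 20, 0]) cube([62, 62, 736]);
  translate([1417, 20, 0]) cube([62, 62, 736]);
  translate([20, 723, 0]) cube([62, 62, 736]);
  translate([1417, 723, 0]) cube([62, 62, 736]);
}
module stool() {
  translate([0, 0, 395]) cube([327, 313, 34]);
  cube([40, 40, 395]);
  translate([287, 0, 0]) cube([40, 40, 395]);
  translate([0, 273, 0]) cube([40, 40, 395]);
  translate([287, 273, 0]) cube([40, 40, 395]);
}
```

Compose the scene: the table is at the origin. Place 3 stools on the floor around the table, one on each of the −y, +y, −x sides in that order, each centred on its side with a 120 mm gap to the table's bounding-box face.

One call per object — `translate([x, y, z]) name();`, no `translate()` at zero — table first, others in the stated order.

table();
translate([586, -433, 0]) stool();
translate([586, 925, 0]) stool();
translate([-447, 246, 0]) stool();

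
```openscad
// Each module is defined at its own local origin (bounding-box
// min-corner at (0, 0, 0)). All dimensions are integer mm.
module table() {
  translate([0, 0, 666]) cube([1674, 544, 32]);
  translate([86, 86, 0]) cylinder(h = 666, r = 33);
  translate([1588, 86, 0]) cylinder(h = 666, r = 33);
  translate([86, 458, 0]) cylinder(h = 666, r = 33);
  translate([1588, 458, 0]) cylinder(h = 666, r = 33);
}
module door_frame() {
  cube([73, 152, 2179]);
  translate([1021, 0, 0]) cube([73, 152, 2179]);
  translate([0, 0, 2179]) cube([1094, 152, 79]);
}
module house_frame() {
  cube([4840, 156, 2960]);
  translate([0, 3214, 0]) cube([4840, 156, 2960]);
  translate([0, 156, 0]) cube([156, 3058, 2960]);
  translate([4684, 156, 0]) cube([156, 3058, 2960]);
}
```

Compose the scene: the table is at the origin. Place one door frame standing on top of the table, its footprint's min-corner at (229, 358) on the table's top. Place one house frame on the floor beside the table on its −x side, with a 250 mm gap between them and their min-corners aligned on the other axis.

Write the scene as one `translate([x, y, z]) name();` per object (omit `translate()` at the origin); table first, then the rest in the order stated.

table();
translate([229, 358, 698]) door_frame();
translate([-5090, 0, 0]) house_frame();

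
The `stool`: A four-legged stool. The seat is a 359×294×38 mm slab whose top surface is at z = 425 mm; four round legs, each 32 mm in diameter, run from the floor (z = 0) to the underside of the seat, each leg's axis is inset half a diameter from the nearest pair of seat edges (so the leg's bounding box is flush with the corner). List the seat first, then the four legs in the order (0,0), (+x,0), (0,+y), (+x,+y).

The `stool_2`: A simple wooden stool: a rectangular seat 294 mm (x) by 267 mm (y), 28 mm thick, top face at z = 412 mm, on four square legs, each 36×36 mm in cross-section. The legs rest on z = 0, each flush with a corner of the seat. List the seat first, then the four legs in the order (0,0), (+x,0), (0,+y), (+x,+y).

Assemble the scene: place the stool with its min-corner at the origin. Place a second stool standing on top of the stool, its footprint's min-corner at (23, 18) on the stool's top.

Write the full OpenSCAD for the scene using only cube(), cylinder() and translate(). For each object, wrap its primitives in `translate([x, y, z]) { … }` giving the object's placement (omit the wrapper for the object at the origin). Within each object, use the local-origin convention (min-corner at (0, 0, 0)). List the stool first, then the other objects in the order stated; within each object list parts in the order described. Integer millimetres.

translate([0, 0, 387]) cube([359, 294, 38]);
translate([16, 16, 0]) cylinder(h = 387, r = 16);
translate([343, 16, 0]) cylinder(h = 387, r = 16);
translate([16, 278, 0]) cylinder(h = 387, r = 16);
translate([343, 278, 0]) cylinder(h = 387, r = 16);
translate([23, 18, 425]) {
  translate([0, 0, 384]) cube([294, 267, 28]);
  cube([36, 36, 384]);
  translate([258, 0, 0]) cube([36, 36, 384]);
  translate([0, 231, 0]) cube([36, 36, 384]);
  translate([258, 231, 0]) cube([36, 36, 384]);
}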